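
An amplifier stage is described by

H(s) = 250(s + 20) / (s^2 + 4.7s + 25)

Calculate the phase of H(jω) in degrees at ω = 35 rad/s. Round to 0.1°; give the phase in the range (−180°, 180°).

At s = jω = j35:
zero (s+20): 20 + j35 → |·| = √(20²+35²) = √1625 ≈ 40.311, ∠ = arctan(35/20) ≈ 60.26°
quadratic: (j35)² + 4.7·j35 + 25 = -1200 + j164.5 → |·| ≈ 1211.2, ∠ ≈ 172.19°
∠H = 60.26° − 172.19° = -111.93°

-111.9°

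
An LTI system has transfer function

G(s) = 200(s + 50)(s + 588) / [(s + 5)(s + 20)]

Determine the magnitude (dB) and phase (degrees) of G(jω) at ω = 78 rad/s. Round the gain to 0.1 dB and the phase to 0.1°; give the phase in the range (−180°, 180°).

At s = jω = j78:
zero (s+50): 50 + j78 → |·| = √(50²+78²) = √8584 ≈ 92.65, ∠ = arctan(78/50) ≈ 57.34°
zero (s+588): 588 + j78 → |·| = √(588²+78²) = √351828 ≈ 593.15, ∠ = arctan(78/588) ≈ 7.56°
pole (s+5): 5 + j78 → |·| = √(5²+78²) = √6109 ≈ 78.16, ∠ = arctan(78/5) ≈ 86.33°
pole (s+20): 20 + j78 → |·| = √(20²+78²) = √6484 ≈ 80.523, ∠ = arctan(78/20) ≈ 75.62°
|G| = 200 · 54955 / 6293.7 ≈ 1746.3
Gain = 20 log₁₀(1746.3) ≈ 64.84 dB
∠G = 64.90° − 161.95° = -97.05°

64.8 dB, -97.1°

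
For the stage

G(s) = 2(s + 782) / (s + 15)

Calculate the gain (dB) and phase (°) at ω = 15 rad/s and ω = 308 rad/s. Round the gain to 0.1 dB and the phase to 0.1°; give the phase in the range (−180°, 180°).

At s = jω = j15:
zero (s+782): 782 + j15 → |·| = √(782²+15²) = √611749 ≈ 782.14, ∠ = arctan(15/782) ≈ 1.10°
pole (s+15): 15 + j15 → |·| = √(15²+15²) = √450 ≈ 21.213, ∠ = arctan(15/15) ≈ 45.00°
|G| = 2 · 782.14 / 21.213 ≈ 73.742
Gain = 20 log₁₀(73.742) ≈ 37.35 dB
∠G = 1.10° − 45.00° = -43.90°

At s = jω = j308:
zero (s+782): 782 + j308 → |·| = √(782²+308²) = √706388 ≈ 840.47, ∠ = arctan(308/782) ≈ 21.50°
pole (s+15): 15 + j308 → |·| = √(15²+308²) = √95089 ≈ 308.37, ∠ = arctan(308/15) ≈ 87.21°
|G| = 2 · 840.47 / 308.37 ≈ 5.451
Gain = 20 log₁₀(5.451) ≈ 14.73 dB
∠G = 21.50° − 87.21° = -65.71°

ω = 15: 37.4 dB, -43.9°; ω = 308: 14.7 dB, -65.7°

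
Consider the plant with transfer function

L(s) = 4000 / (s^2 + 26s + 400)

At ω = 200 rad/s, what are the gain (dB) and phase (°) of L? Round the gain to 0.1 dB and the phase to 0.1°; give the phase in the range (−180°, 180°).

-20.0 dB, -172.5°

At s = jω = j200:
quadratic: (j200)² + 26·j200 + 400 = -39600 + j5200 → |·| ≈ 39940, ∠ ≈ 172.52°
|L| = 4000 / 39940 ≈ 0.10015
Gain = 20 log₁₀(0.10015) ≈ -19.99 dB
∠L = 0.00° − 172.52° = -172.52°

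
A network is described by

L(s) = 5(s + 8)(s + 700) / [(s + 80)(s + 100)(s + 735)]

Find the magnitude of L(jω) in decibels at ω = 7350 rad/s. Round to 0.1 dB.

At s = jω = j7350:
zero (s+8): 8 + j7350 → |·| = √(8²+7350²) = √54022564 ≈ 7350, ∠ = arctan(7350/8) ≈ 89.94°
zero (s+700): 700 + j7350 → |·| = √(700²+7350²) = √54512500 ≈ 7383.3, ∠ = arctan(7350/700) ≈ 84.56°
pole (s+80): 80 + j7350 → |·| = √(80²+7350²) = √54028900 ≈ 7350.4, ∠ = arctan(7350/80) ≈ 89.38°
pole (s+100): 100 + j7350 → |·| = √(100²+7350²) = √54032500 ≈ 7350.7, ∠ = arctan(7350/100) ≈ 89.22°
pole (s+735): 735 + j7350 → |·| = √(735²+7350²) = √54562725 ≈ 7386.7, ∠ = arctan(7350/735) ≈ 84.29°
|L| = 5 · 5.4267e+07 / 3.9911e+11 ≈ 0.00067985
Gain = 20 log₁₀(0.00067985) ≈ -63.35 dB

-63.4 dB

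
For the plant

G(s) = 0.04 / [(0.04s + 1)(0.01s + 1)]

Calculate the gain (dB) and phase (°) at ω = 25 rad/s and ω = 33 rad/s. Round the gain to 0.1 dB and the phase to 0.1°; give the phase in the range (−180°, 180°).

ω = 25: -31.2 dB, -59.0°; ω = 33: -32.8 dB, -71.1°

At ω = 25 rad/s:
pole (1 + j25·0.04) = 1 + j1 → |·| ≈ 1.4142, ∠ ≈ 45.00°
pole (1 + j25·0.01) = 1 + j0.25 → |·| ≈ 1.0308, ∠ ≈ 14.04°
|G| = 0.04 · 1 / (1.4142 · 1.0308) ≈ 0.027439
Gain = 20 log₁₀(0.027439) ≈ -31.23 dB
∠G = (0°) − (45.00° + 14.04°) = -59.04°

At ω = 33 rad/s:
pole (1 + j33·0.04) = 1 + j1.32 → |·| ≈ 1.656, ∠ ≈ 52.85°
pole (1 + j33·0.01) = 1 + j0.33 → |·| ≈ 1.053, ∠ ≈ 18.26°
|G| = 0.04 · 1 / (1.656 · 1.053) ≈ 0.022939
Gain = 20 log₁₀(0.022939) ≈ -32.79 dB
∠G = (0°) − (52.85° + 18.26°) = -71.11°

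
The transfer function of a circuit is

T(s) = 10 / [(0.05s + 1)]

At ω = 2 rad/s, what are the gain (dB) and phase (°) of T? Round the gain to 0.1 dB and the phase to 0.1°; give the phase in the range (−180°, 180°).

At ω = 2 rad/s:
pole (1 + j2·0.05) = 1 + j0.1 → |·| ≈ 1.005, ∠ ≈ 5.71°
|T| = 10 · 1 / (1.005) ≈ 9.9502
Gain = 20 log₁₀(9.9502) ≈ 19.96 dB
∠T = (0°) − (5.71°) = -5.71°

20.0 dB, -5.7°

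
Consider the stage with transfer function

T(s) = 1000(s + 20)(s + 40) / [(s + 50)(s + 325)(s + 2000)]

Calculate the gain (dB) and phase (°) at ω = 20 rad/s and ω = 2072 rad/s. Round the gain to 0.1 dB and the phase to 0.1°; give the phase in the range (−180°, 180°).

ω = 20: -28.9 dB, 45.7°; ω = 2072: -9.3 dB, -37.4°

At s = jω = j20:
zero (s+20): 20 + j20 → |·| = √(20²+20²) = √800 ≈ 28.284, ∠ = arctan(20/20) ≈ 45.00°
zero (s+40): 40 + j20 → |·| = √(40²+20²) = √2000 ≈ 44.721, ∠ = arctan(20/40) ≈ 26.57°
pole (s+50): 50 + j20 → |·| = √(50²+20²) = √2900 ≈ 53.852, ∠ = arctan(20/50) ≈ 21.80°
pole (s+325): 325 + j20 → |·| = √(325²+20²) = √106025 ≈ 325.61, ∠ = arctan(20/325) ≈ 3.52°
pole (s+2000): 2000 + j20 → |·| = √(2000²+20²) = √4000400 ≈ 2000.1, ∠ = arctan(20/2000) ≈ 0.57°
|T| = 1000 · 1264.9 / 3.5071e+07 ≈ 0.036067
Gain = 20 log₁₀(0.036067) ≈ -28.86 dB
∠T = 71.57° − 25.89° = 45.68°

At s = jω = j2072:
zero (s+20): 20 + j2072 → |·| = √(20²+2072²) = √4293584 ≈ 2072.1, ∠ = arctan(2072/20) ≈ 89.45°
zero (s+40): 40 + j2072 → |·| = √(40²+2072²) = √4294784 ≈ 2072.4, ∠ = arctan(2072/40) ≈ 88.89°
pole (s+50): 50 + j2072 → |·| = √(50²+2072²) = √4295684 ≈ 2072.6, ∠ = arctan(2072/50) ≈ 88.62°
pole (s+325): 325 + j2072 → |·| = √(325²+2072²) = √4398809 ≈ 2097.3, ∠ = arctan(2072/325) ≈ 81.09°
pole (s+2000): 2000 + j2072 → |·| = √(2000²+2072²) = √8293184 ≈ 2879.8, ∠ = arctan(2072/2000) ≈ 46.01°
|T| = 1000 · 4.2942e+06 / 1.2518e+10 ≈ 0.34304
Gain = 20 log₁₀(0.34304) ≈ -9.29 dB
∠T = 178.34° − 215.72° = -37.38°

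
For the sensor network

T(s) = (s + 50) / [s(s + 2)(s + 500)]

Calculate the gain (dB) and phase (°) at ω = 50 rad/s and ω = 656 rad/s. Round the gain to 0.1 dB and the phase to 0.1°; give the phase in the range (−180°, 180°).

At s = jω = j50:
zero (s+50): 50 + j50 → |·| = √(50²+50²) = √5000 ≈ 70.711, ∠ = arctan(50/50) ≈ 45.00°
pole (s+2): 2 + j50 → |·| = √(2²+50²) = √2504 ≈ 50.04, ∠ = arctan(50/2) ≈ 87.71°
pole (s+500): 500 + j50 → |·| = √(500²+50²) = √252500 ≈ 502.49, ∠ = arctan(50/500) ≈ 5.71°
pole at origin: |s| = 50, ∠ = 90.00° (in denominator)
|T| = 1 · 70.711 / 1.2572e+06 ≈ 5.6245e-05
Gain = 20 log₁₀(5.6245e-05) ≈ -85.00 dB
∠T = 45.00° − 183.42° = -138.42°

At s = jω = j656:
zero (s+50): 50 + j656 → |·| = √(50²+656²) = √432836 ≈ 657.9, ∠ = arctan(656/50) ≈ 85.64°
pole (s+2): 2 + j656 → |·| = √(2²+656²) = √430340 ≈ 656, ∠ = arctan(656/2) ≈ 89.83°
pole (s+500): 500 + j656 → |·| = √(500²+656²) = √680336 ≈ 824.82, ∠ = arctan(656/500) ≈ 52.69°
pole at origin: |s| = 656, ∠ = 90.00° (in denominator)
|T| = 1 · 657.9 / 3.5495e+08 ≈ 1.8535e-06
Gain = 20 log₁₀(1.8535e-06) ≈ -114.64 dB
∠T = 85.64° − 232.52° = -146.88°

ω = 50: -85.0 dB, -138.4°; ω = 656: -114.6 dB, -146.9°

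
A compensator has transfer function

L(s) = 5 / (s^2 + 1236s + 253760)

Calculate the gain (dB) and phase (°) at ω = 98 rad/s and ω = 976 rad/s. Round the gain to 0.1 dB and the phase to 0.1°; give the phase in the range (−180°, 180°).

Substitute s = j98:
Numerator: 5 = 5 + j0
Denominator: (j98)^2 + 1236(j98) + 253760 = 244156 + j121128
|N| = √(5² + 0²) ≈ 5, ∠N ≈ 0.00°
|D| = √(244156² + 121128²) ≈ 2.7255e+05, ∠D ≈ 26.39°
|L| = 5 / 2.7255e+05 ≈ 1.8345e-05
Gain = 20 log₁₀(1.8345e-05) ≈ -94.73 dB
∠L = 0.00° − 26.39° = -26.39°

Substitute s = j976:
Numerator: 5 = 5 + j0
Denominator: (j976)^2 + 1236(j976) + 253760 = -698816 + j1206336
|N| = √(5² + 0²) ≈ 5, ∠N ≈ 0.00°
|D| = √(698816² + 1206336²) ≈ 1.3941e+06, ∠D ≈ 120.08°
|L| = 5 / 1.3941e+06 ≈ 3.5865e-06
Gain = 20 log₁₀(3.5865e-06) ≈ -108.91 dB
∠L = 0.00° − 120.08° = -120.08°

ω = 98: -94.7 dB, -26.4°; ω = 976: -108.9 dB, -120.1°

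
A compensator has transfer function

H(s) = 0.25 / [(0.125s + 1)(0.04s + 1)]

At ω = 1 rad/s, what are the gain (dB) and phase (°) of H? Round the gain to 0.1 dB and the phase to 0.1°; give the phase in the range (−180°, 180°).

-12.1 dB, -9.4°

At ω = 1 rad/s:
pole (1 + j1·0.125) = 1 + j0.125 → |·| ≈ 1.0078, ∠ ≈ 7.13°
pole (1 + j1·0.04) = 1 + j0.04 → |·| ≈ 1.0008, ∠ ≈ 2.29°
|H| = 0.25 · 1 / (1.0078 · 1.0008) ≈ 0.24787
Gain = 20 log₁₀(0.24787) ≈ -12.12 dB
∠H = (0°) − (7.13° + 2.29°) = -9.42°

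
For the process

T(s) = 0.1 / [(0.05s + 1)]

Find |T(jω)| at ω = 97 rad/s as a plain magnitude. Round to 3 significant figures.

0.0202

At ω = 97 rad/s:
pole (1 + j97·0.05) = 1 + j4.85 → |·| ≈ 4.952, ∠ ≈ 78.35°
|T| = 0.1 · 1 / (4.952) ≈ 0.020194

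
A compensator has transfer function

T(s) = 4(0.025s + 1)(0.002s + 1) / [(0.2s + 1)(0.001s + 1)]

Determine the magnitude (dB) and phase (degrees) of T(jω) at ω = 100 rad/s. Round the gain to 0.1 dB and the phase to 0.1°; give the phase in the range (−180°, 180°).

-5.3 dB, -13.3°

At ω = 100 rad/s:
zero (1 + j100·0.025) = 1 + j2.5 → |·| ≈ 2.6926, ∠ ≈ 68.20°
zero (1 + j100·0.002) = 1 + j0.2 → |·| ≈ 1.0198, ∠ ≈ 11.31°
pole (1 + j100·0.2) = 1 + j20 → |·| ≈ 20.025, ∠ ≈ 87.14°
pole (1 + j100·0.001) = 1 + j0.1 → |·| ≈ 1.005, ∠ ≈ 5.71°
|T| = 4 · 2.6926 · 1.0198 / (20.025 · 1.005) ≈ 0.54577
Gain = 20 log₁₀(0.54577) ≈ -5.26 dB
∠T = (68.20° + 11.31°) − (87.14° + 5.71°) = -13.34°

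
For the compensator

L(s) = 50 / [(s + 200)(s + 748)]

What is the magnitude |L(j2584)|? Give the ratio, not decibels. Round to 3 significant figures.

7.17e-06

At s = jω = j2584:
pole (s+200): 200 + j2584 → |·| = √(200²+2584²) = √6717056 ≈ 2591.7, ∠ = arctan(2584/200) ≈ 85.57°
pole (s+748): 748 + j2584 → |·| = √(748²+2584²) = √7236560 ≈ 2690.1, ∠ = arctan(2584/748) ≈ 73.86°
|L| = 50 / 6.9719e+06 ≈ 7.1716e-06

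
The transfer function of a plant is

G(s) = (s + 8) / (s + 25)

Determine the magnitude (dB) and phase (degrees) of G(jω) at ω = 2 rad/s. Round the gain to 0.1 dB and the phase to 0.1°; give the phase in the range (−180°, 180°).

At s = jω = j2:
zero (s+8): 8 + j2 → |·| = √(8²+2²) = √68 ≈ 8.2462, ∠ = arctan(2/8) ≈ 14.04°
pole (s+25): 25 + j2 → |·| = √(25²+2²) = √629 ≈ 25.08, ∠ = arctan(2/25) ≈ 4.57°
|G| = 1 · 8.2462 / 25.08 ≈ 0.3288
Gain = 20 log₁₀(0.3288) ≈ -9.66 dB
∠G = 14.04° − 4.57° = 9.47°

-9.7 dB, 9.5°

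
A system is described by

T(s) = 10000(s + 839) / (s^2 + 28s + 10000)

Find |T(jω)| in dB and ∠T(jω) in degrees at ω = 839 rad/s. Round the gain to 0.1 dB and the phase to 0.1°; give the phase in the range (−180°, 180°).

At s = jω = j839:
zero (s+839): 839 + j839 → |·| = √(839²+839²) = √1407842 ≈ 1186.5, ∠ = arctan(839/839) ≈ 45.00°
quadratic: (j839)² + 28·j839 + 10000 = -693921 + j23492 → |·| ≈ 6.9432e+05, ∠ ≈ 178.06°
|T| = 10000 · 1186.5 / 6.9432e+05 ≈ 17.089
Gain = 20 log₁₀(17.089) ≈ 24.65 dB
∠T = 45.00° − 178.06° = -133.06°

24.7 dB, -133.1°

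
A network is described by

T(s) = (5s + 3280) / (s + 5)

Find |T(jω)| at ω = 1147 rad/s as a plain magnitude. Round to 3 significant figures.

Substitute s = j1147:
Numerator: 5(j1147) + 3280 = 3280 + j5735
Denominator: (j1147) + 5 = 5 + j1147
|N| = √(3280² + 5735²) ≈ 6606.7, ∠N ≈ 60.23°
|D| = √(5² + 1147²) ≈ 1147, ∠D ≈ 89.75°
|T| = 6606.7 / 1147 ≈ 5.76

5.76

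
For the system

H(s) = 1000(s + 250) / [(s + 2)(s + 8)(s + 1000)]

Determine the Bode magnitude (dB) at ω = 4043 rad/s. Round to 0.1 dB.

-84.5 dB

At s = jω = j4043:
zero (s+250): 250 + j4043 → |·| = √(250²+4043²) = √16408349 ≈ 4050.7, ∠ = arctan(4043/250) ≈ 86.46°
pole (s+2): 2 + j4043 → |·| = √(2²+4043²) = √16345853 ≈ 4043, ∠ = arctan(4043/2) ≈ 89.97°
pole (s+8): 8 + j4043 → |·| = √(8²+4043²) = √16345913 ≈ 4043, ∠ = arctan(4043/8) ≈ 89.89°
pole (s+1000): 1000 + j4043 → |·| = √(1000²+4043²) = √17345849 ≈ 4164.8, ∠ = arctan(4043/1000) ≈ 76.11°
|H| = 1000 · 4050.7 / 6.8077e+10 ≈ 5.9502e-05
Gain = 20 log₁₀(5.9502e-05) ≈ -84.51 dB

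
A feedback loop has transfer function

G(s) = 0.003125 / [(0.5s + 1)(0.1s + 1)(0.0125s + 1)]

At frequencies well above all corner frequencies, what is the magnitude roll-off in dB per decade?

Each pole contributes −20 dB/decade at high frequency; each zero contributes +20 dB/decade.
Net: 0 zero(s) − 3 pole(s) → -60 dB/decade.

-60 dB/decade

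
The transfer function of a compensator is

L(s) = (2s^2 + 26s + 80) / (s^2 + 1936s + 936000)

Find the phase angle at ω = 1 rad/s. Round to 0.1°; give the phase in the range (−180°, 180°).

Substitute s = j1:
Numerator: 2(j1)^2 + 26(j1) + 80 = 78 + j26
Denominator: (j1)^2 + 1936(j1) + 936000 = 935999 + j1936
|N| = √(78² + 26²) ≈ 82.219, ∠N ≈ 18.43°
|D| = √(935999² + 1936²) ≈ 9.36e+05, ∠D ≈ 0.12°
∠L = 18.43° − 0.12° = 18.31°

18.3°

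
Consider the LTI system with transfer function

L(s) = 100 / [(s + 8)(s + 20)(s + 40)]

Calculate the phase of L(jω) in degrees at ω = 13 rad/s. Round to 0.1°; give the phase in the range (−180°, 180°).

-109.4°

At s = jω = j13:
pole (s+8): 8 + j13 → |·| = √(8²+13²) = √233 ≈ 15.264, ∠ = arctan(13/8) ≈ 58.39°
pole (s+20): 20 + j13 → |·| = √(20²+13²) = √569 ≈ 23.854, ∠ = arctan(13/20) ≈ 33.02°
pole (s+40): 40 + j13 → |·| = √(40²+13²) = √1769 ≈ 42.059, ∠ = arctan(13/40) ≈ 18.00°
∠L = 0.00° − 109.41° = -109.41°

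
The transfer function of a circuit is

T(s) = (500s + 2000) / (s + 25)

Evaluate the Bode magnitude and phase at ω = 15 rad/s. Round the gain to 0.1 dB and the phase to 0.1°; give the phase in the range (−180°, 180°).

48.5 dB, 44.1°

Substitute s = j15:
Numerator: 500(j15) + 2000 = 2000 + j7500
Denominator: (j15) + 25 = 25 + j15
|N| = √(2000² + 7500²) ≈ 7762.1, ∠N ≈ 75.07°
|D| = √(25² + 15²) ≈ 29.155, ∠D ≈ 30.96°
|T| = 7762.1 / 29.155 ≈ 266.24
Gain = 20 log₁₀(266.24) ≈ 48.51 dB
∠T = 75.07° − 30.96° = 44.11°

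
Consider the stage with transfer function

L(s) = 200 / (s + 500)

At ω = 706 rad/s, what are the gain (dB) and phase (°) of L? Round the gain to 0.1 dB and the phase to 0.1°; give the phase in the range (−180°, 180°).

-12.7 dB, -54.7°

At s = jω = j706:
pole (s+500): 500 + j706 → |·| = √(500²+706²) = √748436 ≈ 865.12, ∠ = arctan(706/500) ≈ 54.69°
|L| = 200 / 865.12 ≈ 0.23118
Gain = 20 log₁₀(0.23118) ≈ -12.72 dB
∠L = 0.00° − 54.69° = -54.69°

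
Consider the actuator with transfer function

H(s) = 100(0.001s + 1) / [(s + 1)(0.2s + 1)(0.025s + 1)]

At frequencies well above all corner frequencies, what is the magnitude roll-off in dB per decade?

Each pole contributes −20 dB/decade at high frequency; each zero contributes +20 dB/decade.
Net: 1 zero(s) − 3 pole(s) → -40 dB/decade.

-40 dB/decade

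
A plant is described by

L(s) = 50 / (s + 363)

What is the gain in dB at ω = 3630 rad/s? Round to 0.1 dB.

-37.3 dB

At s = jω = j3630:
pole (s+363): 363 + j3630 → |·| = √(363²+3630²) = √13308669 ≈ 3648.1, ∠ = arctan(3630/363) ≈ 84.29°
|L| = 50 / 3648.1 ≈ 0.013706
Gain = 20 log₁₀(0.013706) ≈ -37.26 dB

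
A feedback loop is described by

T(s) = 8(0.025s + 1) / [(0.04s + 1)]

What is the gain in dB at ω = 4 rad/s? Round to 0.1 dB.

At ω = 4 rad/s:
zero (1 + j4·0.025) = 1 + j0.1 → |·| ≈ 1.005, ∠ ≈ 5.71°
pole (1 + j4·0.04) = 1 + j0.16 → |·| ≈ 1.0127, ∠ ≈ 9.09°
|T| = 8 · 1.005 / (1.0127) ≈ 7.9392
Gain = 20 log₁₀(7.9392) ≈ 18.00 dB

18.0 dB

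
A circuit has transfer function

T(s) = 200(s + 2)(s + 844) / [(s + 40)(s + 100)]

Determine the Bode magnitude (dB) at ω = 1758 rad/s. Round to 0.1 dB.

46.9 dB

At s = jω = j1758:
zero (s+2): 2 + j1758 → |·| = √(2²+1758²) = √3090568 ≈ 1758, ∠ = arctan(1758/2) ≈ 89.93°
zero (s+844): 844 + j1758 → |·| = √(844²+1758²) = √3802900 ≈ 1950.1, ∠ = arctan(1758/844) ≈ 64.35°
pole (s+40): 40 + j1758 → |·| = √(40²+1758²) = √3092164 ≈ 1758.5, ∠ = arctan(1758/40) ≈ 88.70°
pole (s+100): 100 + j1758 → |·| = √(100²+1758²) = √3100564 ≈ 1760.8, ∠ = arctan(1758/100) ≈ 86.74°
|T| = 200 · 3.4283e+06 / 3.0964e+06 ≈ 221.44
Gain = 20 log₁₀(221.44) ≈ 46.91 dB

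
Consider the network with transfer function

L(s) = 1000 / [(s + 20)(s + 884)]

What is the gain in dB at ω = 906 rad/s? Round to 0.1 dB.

At s = jω = j906:
pole (s+20): 20 + j906 → |·| = √(20²+906²) = √821236 ≈ 906.22, ∠ = arctan(906/20) ≈ 88.74°
pole (s+884): 884 + j906 → |·| = √(884²+906²) = √1602292 ≈ 1265.8, ∠ = arctan(906/884) ≈ 45.70°
|L| = 1000 / 1.1471e+06 ≈ 0.00087176
Gain = 20 log₁₀(0.00087176) ≈ -61.19 dB

-61.2 dB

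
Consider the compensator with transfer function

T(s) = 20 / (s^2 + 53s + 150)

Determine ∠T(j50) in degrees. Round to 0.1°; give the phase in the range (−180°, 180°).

Substitute s = j50:
Numerator: 20 = 20 + j0
Denominator: (j50)^2 + 53(j50) + 150 = -2350 + j2650
|N| = √(20² + 0²) ≈ 20, ∠N ≈ 0.00°
|D| = √(2350² + 2650²) ≈ 3541.9, ∠D ≈ 131.57°
∠T = 0.00° − 131.57° = -131.57°

-131.6°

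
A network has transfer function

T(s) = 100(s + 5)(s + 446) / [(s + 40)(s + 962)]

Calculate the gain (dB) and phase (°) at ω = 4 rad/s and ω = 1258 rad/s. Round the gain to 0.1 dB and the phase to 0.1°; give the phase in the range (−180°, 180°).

At s = jω = j4:
zero (s+5): 5 + j4 → |·| = √(5²+4²) = √41 ≈ 6.4031, ∠ = arctan(4/5) ≈ 38.66°
zero (s+446): 446 + j4 → |·| = √(446²+4²) = √198932 ≈ 446.02, ∠ = arctan(4/446) ≈ 0.51°
pole (s+40): 40 + j4 → |·| = √(40²+4²) = √1616 ≈ 40.2, ∠ = arctan(4/40) ≈ 5.71°
pole (s+962): 962 + j4 → |·| = √(962²+4²) = √925460 ≈ 962.01, ∠ = arctan(4/962) ≈ 0.24°
|T| = 100 · 2855.9 / 38673 ≈ 7.3847
Gain = 20 log₁₀(7.3847) ≈ 17.37 dB
∠T = 39.17° − 5.95° = 33.22°

At s = jω = j1258:
zero (s+5): 5 + j1258 → |·| = √(5²+1258²) = √1582589 ≈ 1258, ∠ = arctan(1258/5) ≈ 89.77°
zero (s+446): 446 + j1258 → |·| = √(446²+1258²) = √1781480 ≈ 1334.7, ∠ = arctan(1258/446) ≈ 70.48°
pole (s+40): 40 + j1258 → |·| = √(40²+1258²) = √1584164 ≈ 1258.6, ∠ = arctan(1258/40) ≈ 88.18°
pole (s+962): 962 + j1258 → |·| = √(962²+1258²) = √2508008 ≈ 1583.7, ∠ = arctan(1258/962) ≈ 52.59°
|T| = 100 · 1.6791e+06 / 1.9932e+06 ≈ 84.241
Gain = 20 log₁₀(84.241) ≈ 38.51 dB
∠T = 160.25° − 140.77° = 19.48°

ω = 4: 17.4 dB, 33.2°; ω = 1258: 38.5 dB, 19.5°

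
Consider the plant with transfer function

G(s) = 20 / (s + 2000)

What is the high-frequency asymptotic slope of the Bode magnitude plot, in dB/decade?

-20 dB/decade

Each pole contributes −20 dB/decade at high frequency; each zero contributes +20 dB/decade.
Net: 0 zero(s) − 1 pole(s) → -20 dB/decade.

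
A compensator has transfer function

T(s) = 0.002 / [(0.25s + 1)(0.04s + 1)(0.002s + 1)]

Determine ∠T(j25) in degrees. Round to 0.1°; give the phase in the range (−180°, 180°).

-128.8°

At ω = 25 rad/s:
pole (1 + j25·0.25) = 1 + j6.25 → |·| ≈ 6.3295, ∠ ≈ 80.91°
pole (1 + j25·0.04) = 1 + j1 → |·| ≈ 1.4142, ∠ ≈ 45.00°
pole (1 + j25·0.002) = 1 + j0.05 → |·| ≈ 1.0012, ∠ ≈ 2.86°
∠T = (0°) − (80.91° + 45.00° + 2.86°) = -128.77°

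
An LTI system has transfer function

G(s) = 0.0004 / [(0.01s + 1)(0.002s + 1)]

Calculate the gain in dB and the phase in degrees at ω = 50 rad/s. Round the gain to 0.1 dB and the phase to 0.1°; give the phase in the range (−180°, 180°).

At ω = 50 rad/s:
pole (1 + j50·0.01) = 1 + j0.5 → |·| ≈ 1.118, ∠ ≈ 26.57°
pole (1 + j50·0.002) = 1 + j0.1 → |·| ≈ 1.005, ∠ ≈ 5.71°
|G| = 0.0004 · 1 / (1.118 · 1.005) ≈ 0.000356
Gain = 20 log₁₀(0.000356) ≈ -68.97 dB
∠G = (0°) − (26.57° + 5.71°) = -32.28°

-69.0 dB, -32.3°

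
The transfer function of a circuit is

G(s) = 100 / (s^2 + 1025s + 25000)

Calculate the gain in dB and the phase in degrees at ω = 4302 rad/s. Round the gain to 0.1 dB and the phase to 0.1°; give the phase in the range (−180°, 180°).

Substitute s = j4302:
Numerator: 100 = 100 + j0
Denominator: (j4302)^2 + 1025(j4302) + 25000 = -18482204 + j4409550
|N| = √(100² + 0²) ≈ 100, ∠N ≈ 0.00°
|D| = √(18482204² + 4409550²) ≈ 1.9001e+07, ∠D ≈ 166.58°
|G| = 100 / 1.9001e+07 ≈ 5.2629e-06
Gain = 20 log₁₀(5.2629e-06) ≈ -105.58 dB
∠G = 0.00° − 166.58° = -166.58°

-105.6 dB, -166.6°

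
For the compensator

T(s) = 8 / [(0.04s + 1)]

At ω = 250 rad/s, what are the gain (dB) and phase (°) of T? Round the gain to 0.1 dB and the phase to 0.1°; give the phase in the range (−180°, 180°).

At ω = 250 rad/s:
pole (1 + j250·0.04) = 1 + j10 → |·| ≈ 10.05, ∠ ≈ 84.29°
|T| = 8 · 1 / (10.05) ≈ 0.79602
Gain = 20 log₁₀(0.79602) ≈ -1.98 dB
∠T = (0°) − (84.29°) = -84.29°

-2.0 dB, -84.3°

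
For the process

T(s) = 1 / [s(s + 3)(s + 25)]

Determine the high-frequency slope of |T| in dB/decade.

-60 dB/decade

Each pole contributes −20 dB/decade at high frequency; each zero contributes +20 dB/decade.
Net: 0 zero(s) − 3 pole(s) → -60 dB/decade.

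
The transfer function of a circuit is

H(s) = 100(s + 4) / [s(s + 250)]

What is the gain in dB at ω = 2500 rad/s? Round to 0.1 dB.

At s = jω = j2500:
zero (s+4): 4 + j2500 → |·| = √(4²+2500²) = √6250016 ≈ 2500, ∠ = arctan(2500/4) ≈ 89.91°
pole (s+250): 250 + j2500 → |·| = √(250²+2500²) = √6312500 ≈ 2512.5, ∠ = arctan(2500/250) ≈ 84.29°
pole at origin: |s| = 2500, ∠ = 90.00° (in denominator)
|H| = 100 · 2500 / 6.2812e+06 ≈ 0.039801
Gain = 20 log₁₀(0.039801) ≈ -28.00 dB

-28.0 dB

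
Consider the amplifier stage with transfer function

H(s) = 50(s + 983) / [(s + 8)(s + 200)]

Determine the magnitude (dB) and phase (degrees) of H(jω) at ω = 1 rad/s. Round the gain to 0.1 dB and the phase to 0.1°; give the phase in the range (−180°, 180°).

At s = jω = j1:
zero (s+983): 983 + j1 → |·| = √(983²+1²) = √966290 ≈ 983, ∠ = arctan(1/983) ≈ 0.06°
pole (s+8): 8 + j1 → |·| = √(8²+1²) = √65 ≈ 8.0623, ∠ = arctan(1/8) ≈ 7.13°
pole (s+200): 200 + j1 → |·| = √(200²+1²) = √40001 ≈ 200, ∠ = arctan(1/200) ≈ 0.29°
|H| = 50 · 983 / 1612.5 ≈ 30.481
Gain = 20 log₁₀(30.481) ≈ 29.68 dB
∠H = 0.06° − 7.42° = -7.36°

29.7 dB, -7.4°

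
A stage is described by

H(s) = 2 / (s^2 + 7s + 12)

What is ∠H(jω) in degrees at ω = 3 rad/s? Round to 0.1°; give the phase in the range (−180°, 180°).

-81.9°

Substitute s = j3:
Numerator: 2 = 2 + j0
Denominator: (j3)^2 + 7(j3) + 12 = 3 + j21
|N| = √(2² + 0²) ≈ 2, ∠N ≈ 0.00°
|D| = √(3² + 21²) ≈ 21.213, ∠D ≈ 81.87°
∠H = 0.00° − 81.87° = -81.87°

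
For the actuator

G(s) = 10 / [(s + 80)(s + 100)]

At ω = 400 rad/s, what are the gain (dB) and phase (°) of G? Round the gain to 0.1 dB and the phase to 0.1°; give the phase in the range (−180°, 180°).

At s = jω = j400:
pole (s+80): 80 + j400 → |·| = √(80²+400²) = √166400 ≈ 407.92, ∠ = arctan(400/80) ≈ 78.69°
pole (s+100): 100 + j400 → |·| = √(100²+400²) = √170000 ≈ 412.31, ∠ = arctan(400/100) ≈ 75.96°
|G| = 10 / 1.6819e+05 ≈ 5.9457e-05
Gain = 20 log₁₀(5.9457e-05) ≈ -84.52 dB
∠G = 0.00° − 154.65° = -154.65°

-84.5 dB, -154.7°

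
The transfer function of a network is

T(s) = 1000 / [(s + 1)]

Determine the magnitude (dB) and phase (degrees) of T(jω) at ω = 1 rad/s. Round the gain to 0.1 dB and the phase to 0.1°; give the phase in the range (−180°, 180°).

57.0 dB, -45.0°

At ω = 1 rad/s:
pole (1 + j1·1) = 1 + j1 → |·| ≈ 1.4142, ∠ ≈ 45.00°
|T| = 1000 · 1 / (1.4142) ≈ 707.11
Gain = 20 log₁₀(707.11) ≈ 56.99 dB
∠T = (0°) − (45.00°) = -45.00°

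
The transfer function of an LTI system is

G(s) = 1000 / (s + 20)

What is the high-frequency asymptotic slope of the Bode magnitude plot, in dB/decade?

Each pole contributes −20 dB/decade at high frequency; each zero contributes +20 dB/decade.
Net: 0 zero(s) − 1 pole(s) → -20 dB/decade.

-20 dB/decade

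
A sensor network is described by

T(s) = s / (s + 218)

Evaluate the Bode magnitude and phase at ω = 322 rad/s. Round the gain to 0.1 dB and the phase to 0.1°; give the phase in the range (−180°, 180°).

-1.6 dB, 34.1°

At s = jω = j322:
zero at origin: s = j322 → |·| = 322, ∠ = 90.00°
pole (s+218): 218 + j322 → |·| = √(218²+322²) = √151208 ≈ 388.85, ∠ = arctan(322/218) ≈ 55.90°
|T| = 1 · 322 / 388.85 ≈ 0.82808
Gain = 20 log₁₀(0.82808) ≈ -1.64 dB
∠T = 90.00° − 55.90° = 34.10°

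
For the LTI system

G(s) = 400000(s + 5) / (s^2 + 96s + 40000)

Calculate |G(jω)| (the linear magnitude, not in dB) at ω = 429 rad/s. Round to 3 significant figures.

1.15e+03

At s = jω = j429:
zero (s+5): 5 + j429 → |·| = √(5²+429²) = √184066 ≈ 429.03, ∠ = arctan(429/5) ≈ 89.33°
quadratic: (j429)² + 96·j429 + 40000 = -144041 + j41184 → |·| ≈ 1.4981e+05, ∠ ≈ 164.04°
|G| = 400000 · 429.03 / 1.4981e+05 ≈ 1145.5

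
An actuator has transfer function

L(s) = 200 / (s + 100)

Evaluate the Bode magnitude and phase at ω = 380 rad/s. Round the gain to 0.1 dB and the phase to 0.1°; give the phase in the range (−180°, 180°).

-5.9 dB, -75.3°

At s = jω = j380:
pole (s+100): 100 + j380 → |·| = √(100²+380²) = √154400 ≈ 392.94, ∠ = arctan(380/100) ≈ 75.26°
|L| = 200 / 392.94 ≈ 0.50898
Gain = 20 log₁₀(0.50898) ≈ -5.87 dB
∠L = 0.00° − 75.26° = -75.26°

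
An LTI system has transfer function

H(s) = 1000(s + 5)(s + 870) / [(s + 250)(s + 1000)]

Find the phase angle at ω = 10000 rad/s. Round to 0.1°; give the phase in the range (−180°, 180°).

At s = jω = j10000:
zero (s+5): 5 + j10000 → |·| = √(5²+10000²) = √100000025 ≈ 10000, ∠ = arctan(10000/5) ≈ 89.97°
zero (s+870): 870 + j10000 → |·| = √(870²+10000²) = √100756900 ≈ 10038, ∠ = arctan(10000/870) ≈ 85.03°
pole (s+250): 250 + j10000 → |·| = √(250²+10000²) = √100062500 ≈ 10003, ∠ = arctan(10000/250) ≈ 88.57°
pole (s+1000): 1000 + j10000 → |·| = √(1000²+10000²) = √101000000 ≈ 10050, ∠ = arctan(10000/1000) ≈ 84.29°
∠H = 175.00° − 172.86° = 2.14°

2.1°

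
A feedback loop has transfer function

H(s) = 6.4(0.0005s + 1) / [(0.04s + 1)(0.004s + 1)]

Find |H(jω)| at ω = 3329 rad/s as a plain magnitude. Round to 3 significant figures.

0.00699

At ω = 3329 rad/s:
zero (1 + j3329·0.0005) = 1 + j1.6645 → |·| ≈ 1.9418, ∠ ≈ 59.00°
pole (1 + j3329·0.04) = 1 + j133.16 → |·| ≈ 133.16, ∠ ≈ 89.57°
pole (1 + j3329·0.004) = 1 + j13.316 → |·| ≈ 13.353, ∠ ≈ 85.71°
|H| = 6.4 · 1.9418 / (133.16 · 13.353) ≈ 0.0069893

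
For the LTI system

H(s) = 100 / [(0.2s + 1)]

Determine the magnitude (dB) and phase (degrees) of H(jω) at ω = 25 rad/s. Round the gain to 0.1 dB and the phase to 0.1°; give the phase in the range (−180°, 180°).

At ω = 25 rad/s:
pole (1 + j25·0.2) = 1 + j5 → |·| ≈ 5.099, ∠ ≈ 78.69°
|H| = 100 · 1 / (5.099) ≈ 19.612
Gain = 20 log₁₀(19.612) ≈ 25.85 dB
∠H = (0°) − (78.69°) = -78.69°

25.9 dB, -78.7°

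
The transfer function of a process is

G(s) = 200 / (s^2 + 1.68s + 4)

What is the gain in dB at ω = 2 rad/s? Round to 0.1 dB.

35.5 dB

At s = jω = j2:
quadratic: (j2)² + 1.68·j2 + 4 = 0 + j3.36 → |·| ≈ 3.36, ∠ ≈ 90.00°
|G| = 200 / 3.36 ≈ 59.524
Gain = 20 log₁₀(59.524) ≈ 35.49 dB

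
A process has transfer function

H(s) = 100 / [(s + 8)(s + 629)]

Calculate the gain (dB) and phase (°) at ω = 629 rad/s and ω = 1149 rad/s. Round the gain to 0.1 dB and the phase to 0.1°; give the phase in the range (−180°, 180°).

ω = 629: -75.0 dB, -134.3°; ω = 1149: -83.6 dB, -150.9°

At s = jω = j629:
pole (s+8): 8 + j629 → |·| = √(8²+629²) = √395705 ≈ 629.05, ∠ = arctan(629/8) ≈ 89.27°
pole (s+629): 629 + j629 → |·| = √(629²+629²) = √791282 ≈ 889.54, ∠ = arctan(629/629) ≈ 45.00°
|H| = 100 / 5.5957e+05 ≈ 0.00017871
Gain = 20 log₁₀(0.00017871) ≈ -74.96 dB
∠H = 0.00° − 134.27° = -134.27°

At s = jω = j1149:
pole (s+8): 8 + j1149 → |·| = √(8²+1149²) = √1320265 ≈ 1149, ∠ = arctan(1149/8) ≈ 89.60°
pole (s+629): 629 + j1149 → |·| = √(629²+1149²) = √1715842 ≈ 1309.9, ∠ = arctan(1149/629) ≈ 61.30°
|H| = 100 / 1.5051e+06 ≈ 6.6441e-05
Gain = 20 log₁₀(6.6441e-05) ≈ -83.55 dB
∠H = 0.00° − 150.90° = -150.90°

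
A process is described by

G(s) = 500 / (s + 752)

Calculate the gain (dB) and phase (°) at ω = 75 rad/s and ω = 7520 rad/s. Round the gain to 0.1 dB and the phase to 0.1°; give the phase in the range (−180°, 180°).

Substitute s = j75:
Numerator: 500 = 500 + j0
Denominator: (j75) + 752 = 752 + j75
|N| = √(500² + 0²) ≈ 500, ∠N ≈ 0.00°
|D| = √(752² + 75²) ≈ 755.73, ∠D ≈ 5.70°
|G| = 500 / 755.73 ≈ 0.66161
Gain = 20 log₁₀(0.66161) ≈ -3.59 dB
∠G = 0.00° − 5.70° = -5.70°

Substitute s = j7520:
Numerator: 500 = 500 + j0
Denominator: (j7520) + 752 = 752 + j7520
|N| = √(500² + 0²) ≈ 500, ∠N ≈ 0.00°
|D| = √(752² + 7520²) ≈ 7557.5, ∠D ≈ 84.29°
|G| = 500 / 7557.5 ≈ 0.066159
Gain = 20 log₁₀(0.066159) ≈ -23.59 dB
∠G = 0.00° − 84.29° = -84.29°

ω = 75: -3.6 dB, -5.7°; ω = 7520: -23.6 dB, -84.3°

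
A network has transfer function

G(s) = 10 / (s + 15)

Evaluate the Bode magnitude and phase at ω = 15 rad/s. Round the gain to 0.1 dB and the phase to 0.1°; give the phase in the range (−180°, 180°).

-6.5 dB, -45.0°

Substitute s = j15:
Numerator: 10 = 10 + j0
Denominator: (j15) + 15 = 15 + j15
|N| = √(10² + 0²) ≈ 10, ∠N ≈ 0.00°
|D| = √(15² + 15²) ≈ 21.213, ∠D ≈ 45.00°
|G| = 10 / 21.213 ≈ 0.47141
Gain = 20 log₁₀(0.47141) ≈ -6.53 dB
∠G = 0.00° − 45.00° = -45.00°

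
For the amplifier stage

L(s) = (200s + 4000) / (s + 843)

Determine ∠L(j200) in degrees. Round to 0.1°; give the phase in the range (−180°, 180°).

Substitute s = j200:
Numerator: 200(j200) + 4000 = 4000 + j40000
Denominator: (j200) + 843 = 843 + j200
|N| = √(4000² + 40000²) ≈ 40200, ∠N ≈ 84.29°
|D| = √(843² + 200²) ≈ 866.4, ∠D ≈ 13.35°
∠L = 84.29° − 13.35° = 70.94°

70.9°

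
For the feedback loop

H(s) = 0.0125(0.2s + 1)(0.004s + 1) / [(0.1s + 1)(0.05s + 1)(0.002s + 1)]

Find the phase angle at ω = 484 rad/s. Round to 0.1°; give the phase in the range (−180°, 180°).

At ω = 484 rad/s:
zero (1 + j484·0.2) = 1 + j96.8 → |·| ≈ 96.805, ∠ ≈ 89.41°
zero (1 + j484·0.004) = 1 + j1.936 → |·| ≈ 2.179, ∠ ≈ 62.68°
pole (1 + j484·0.1) = 1 + j48.4 → |·| ≈ 48.41, ∠ ≈ 88.82°
pole (1 + j484·0.05) = 1 + j24.2 → |·| ≈ 24.221, ∠ ≈ 87.63°
pole (1 + j484·0.002) = 1 + j0.968 → |·| ≈ 1.3918, ∠ ≈ 44.07°
∠H = (89.41° + 62.68°) − (88.82° + 87.63° + 44.07°) = -68.43°

-68.4°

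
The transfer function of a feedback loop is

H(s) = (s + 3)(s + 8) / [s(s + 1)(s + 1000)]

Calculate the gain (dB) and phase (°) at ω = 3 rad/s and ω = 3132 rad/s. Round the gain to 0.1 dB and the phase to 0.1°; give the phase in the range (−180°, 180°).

ω = 3: -48.4 dB, -96.2°; ω = 3132: -70.3 dB, -72.5°

At s = jω = j3:
zero (s+3): 3 + j3 → |·| = √(3²+3²) = √18 ≈ 4.2426, ∠ = arctan(3/3) ≈ 45.00°
zero (s+8): 8 + j3 → |·| = √(8²+3²) = √73 ≈ 8.544, ∠ = arctan(3/8) ≈ 20.56°
pole (s+1): 1 + j3 → |·| = √(1²+3²) = √10 ≈ 3.1623, ∠ = arctan(3/1) ≈ 71.57°
pole (s+1000): 1000 + j3 → |·| = √(1000²+3²) = √1000009 ≈ 1000, ∠ = arctan(3/1000) ≈ 0.17°
pole at origin: |s| = 3, ∠ = 90.00° (in denominator)
|H| = 1 · 36.249 / 9486.9 ≈ 0.003821
Gain = 20 log₁₀(0.003821) ≈ -48.36 dB
∠H = 65.56° − 161.74° = -96.18°

At s = jω = j3132:
zero (s+3): 3 + j3132 → |·| = √(3²+3132²) = √9809433 ≈ 3132, ∠ = arctan(3132/3) ≈ 89.95°
zero (s+8): 8 + j3132 → |·| = √(8²+3132²) = √9809488 ≈ 3132, ∠ = arctan(3132/8) ≈ 89.85°
pole (s+1): 1 + j3132 → |·| = √(1²+3132²) = √9809425 ≈ 3132, ∠ = arctan(3132/1) ≈ 89.98°
pole (s+1000): 1000 + j3132 → |·| = √(1000²+3132²) = √10809424 ≈ 3287.8, ∠ = arctan(3132/1000) ≈ 72.29°
pole at origin: |s| = 3132, ∠ = 90.00° (in denominator)
|H| = 1 · 9.8094e+06 / 3.2251e+10 ≈ 0.00030416
Gain = 20 log₁₀(0.00030416) ≈ -70.34 dB
∠H = 179.80° − 252.27° = -72.47°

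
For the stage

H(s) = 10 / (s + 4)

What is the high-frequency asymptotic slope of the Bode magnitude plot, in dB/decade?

-20 dB/decade

Each pole contributes −20 dB/decade at high frequency; each zero contributes +20 dB/decade.
Net: 0 zero(s) − 1 pole(s) → -20 dB/decade.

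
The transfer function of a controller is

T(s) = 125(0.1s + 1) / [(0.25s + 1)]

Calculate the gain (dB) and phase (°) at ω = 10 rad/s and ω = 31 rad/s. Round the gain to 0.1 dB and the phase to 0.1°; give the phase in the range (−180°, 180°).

ω = 10: 36.3 dB, -23.2°; ω = 31: 34.3 dB, -10.5°

At ω = 10 rad/s:
zero (1 + j10·0.1) = 1 + j1 → |·| ≈ 1.4142, ∠ ≈ 45.00°
pole (1 + j10·0.25) = 1 + j2.5 → |·| ≈ 2.6926, ∠ ≈ 68.20°
|T| = 125 · 1.4142 / (2.6926) ≈ 65.652
Gain = 20 log₁₀(65.652) ≈ 36.34 dB
∠T = (45.00°) − (68.20°) = -23.20°

At ω = 31 rad/s:
zero (1 + j31·0.1) = 1 + j3.1 → |·| ≈ 3.2573, ∠ ≈ 72.12°
pole (1 + j31·0.25) = 1 + j7.75 → |·| ≈ 7.8142, ∠ ≈ 82.65°
|T| = 125 · 3.2573 / (7.8142) ≈ 52.105
Gain = 20 log₁₀(52.105) ≈ 34.34 dB
∠T = (72.12°) − (82.65°) = -10.53°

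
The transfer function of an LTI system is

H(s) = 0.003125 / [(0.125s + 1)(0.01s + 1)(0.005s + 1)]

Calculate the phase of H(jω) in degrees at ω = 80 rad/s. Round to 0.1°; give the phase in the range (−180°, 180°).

At ω = 80 rad/s:
pole (1 + j80·0.125) = 1 + j10 → |·| ≈ 10.05, ∠ ≈ 84.29°
pole (1 + j80·0.01) = 1 + j0.8 → |·| ≈ 1.2806, ∠ ≈ 38.66°
pole (1 + j80·0.005) = 1 + j0.4 → |·| ≈ 1.077, ∠ ≈ 21.80°
∠H = (0°) − (84.29° + 38.66° + 21.80°) = -144.75°

-144.8°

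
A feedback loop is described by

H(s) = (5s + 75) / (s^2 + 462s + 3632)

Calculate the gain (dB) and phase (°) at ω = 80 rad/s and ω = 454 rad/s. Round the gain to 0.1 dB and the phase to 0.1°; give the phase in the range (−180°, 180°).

Substitute s = j80:
Numerator: 5(j80) + 75 = 75 + j400
Denominator: (j80)^2 + 462(j80) + 3632 = -2768 + j36960
|N| = √(75² + 400²) ≈ 406.97, ∠N ≈ 79.38°
|D| = √(2768² + 36960²) ≈ 37064, ∠D ≈ 94.28°
|H| = 406.97 / 37064 ≈ 0.01098
Gain = 20 log₁₀(0.01098) ≈ -39.19 dB
∠H = 79.38° − 94.28° = -14.90°

Substitute s = j454:
Numerator: 5(j454) + 75 = 75 + j2270
Denominator: (j454)^2 + 462(j454) + 3632 = -202484 + j209748
|N| = √(75² + 2270²) ≈ 2271.2, ∠N ≈ 88.11°
|D| = √(202484² + 209748²) ≈ 2.9154e+05, ∠D ≈ 133.99°
|H| = 2271.2 / 2.9154e+05 ≈ 0.0077904
Gain = 20 log₁₀(0.0077904) ≈ -42.17 dB
∠H = 88.11° − 133.99° = -45.88°

ω = 80: -39.2 dB, -14.9°; ω = 454: -42.2 dB, -45.9°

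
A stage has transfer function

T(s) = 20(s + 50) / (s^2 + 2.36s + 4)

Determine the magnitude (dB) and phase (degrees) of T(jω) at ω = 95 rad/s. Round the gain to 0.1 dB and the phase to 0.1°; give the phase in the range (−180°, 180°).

-12.5 dB, -116.3°

At s = jω = j95:
zero (s+50): 50 + j95 → |·| = √(50²+95²) = √11525 ≈ 107.35, ∠ = arctan(95/50) ≈ 62.24°
quadratic: (j95)² + 2.36·j95 + 4 = -9021 + j224.2 → |·| ≈ 9023.8, ∠ ≈ 178.58°
|T| = 20 · 107.35 / 9023.8 ≈ 0.23793
Gain = 20 log₁₀(0.23793) ≈ -12.47 dB
∠T = 62.24° − 178.58° = -116.34°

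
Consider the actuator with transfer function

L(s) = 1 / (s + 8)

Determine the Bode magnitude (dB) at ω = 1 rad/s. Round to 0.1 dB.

At s = jω = j1:
pole (s+8): 8 + j1 → |·| = √(8²+1²) = √65 ≈ 8.0623, ∠ = arctan(1/8) ≈ 7.13°
|L| = 1 / 8.0623 ≈ 0.12403
Gain = 20 log₁₀(0.12403) ≈ -18.13 dB

-18.1 dB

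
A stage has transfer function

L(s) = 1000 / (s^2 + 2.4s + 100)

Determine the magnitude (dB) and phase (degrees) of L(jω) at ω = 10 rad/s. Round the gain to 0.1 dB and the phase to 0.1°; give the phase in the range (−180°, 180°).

32.4 dB, -90.0°

At s = jω = j10:
quadratic: (j10)² + 2.4·j10 + 100 = 0 + j24 → |·| ≈ 24, ∠ ≈ 90.00°
|L| = 1000 / 24 ≈ 41.667
Gain = 20 log₁₀(41.667) ≈ 32.40 dB
∠L = 0.00° − 90.00° = -90.00°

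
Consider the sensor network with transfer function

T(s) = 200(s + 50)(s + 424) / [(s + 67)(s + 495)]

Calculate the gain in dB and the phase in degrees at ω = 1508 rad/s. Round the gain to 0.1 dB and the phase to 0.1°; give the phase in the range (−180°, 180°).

At s = jω = j1508:
zero (s+50): 50 + j1508 → |·| = √(50²+1508²) = √2276564 ≈ 1508.8, ∠ = arctan(1508/50) ≈ 88.10°
zero (s+424): 424 + j1508 → |·| = √(424²+1508²) = √2453840 ≈ 1566.5, ∠ = arctan(1508/424) ≈ 74.30°
pole (s+67): 67 + j1508 → |·| = √(67²+1508²) = √2278553 ≈ 1509.5, ∠ = arctan(1508/67) ≈ 87.46°
pole (s+495): 495 + j1508 → |·| = √(495²+1508²) = √2519089 ≈ 1587.2, ∠ = arctan(1508/495) ≈ 71.83°
|T| = 200 · 2.3635e+06 / 2.3959e+06 ≈ 197.3
Gain = 20 log₁₀(197.3) ≈ 45.90 dB
∠T = 162.40° − 159.29° = 3.11°

45.9 dB, 3.1°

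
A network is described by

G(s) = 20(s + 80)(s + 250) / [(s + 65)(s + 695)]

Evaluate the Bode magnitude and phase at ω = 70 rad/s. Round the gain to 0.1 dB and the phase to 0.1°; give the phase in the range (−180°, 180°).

At s = jω = j70:
zero (s+80): 80 + j70 → |·| = √(80²+70²) = √11300 ≈ 106.3, ∠ = arctan(70/80) ≈ 41.19°
zero (s+250): 250 + j70 → |·| = √(250²+70²) = √67400 ≈ 259.62, ∠ = arctan(70/250) ≈ 15.64°
pole (s+65): 65 + j70 → |·| = √(65²+70²) = √9125 ≈ 95.525, ∠ = arctan(70/65) ≈ 47.12°
pole (s+695): 695 + j70 → |·| = √(695²+70²) = √487925 ≈ 698.52, ∠ = arctan(70/695) ≈ 5.75°
|G| = 20 · 27598 / 66726 ≈ 8.272
Gain = 20 log₁₀(8.272) ≈ 18.35 dB
∠G = 56.83° − 52.87° = 3.96°

18.4 dB, 4.0°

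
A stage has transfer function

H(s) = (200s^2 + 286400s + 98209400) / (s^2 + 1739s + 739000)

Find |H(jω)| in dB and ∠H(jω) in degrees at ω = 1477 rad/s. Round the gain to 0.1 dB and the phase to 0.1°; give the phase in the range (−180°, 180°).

Substitute s = j1477:
Numerator: 200(j1477)^2 + 286400(j1477) + 98209400 = -338096400 + j423012800
Denominator: (j1477)^2 + 1739(j1477) + 739000 = -1442529 + j2568503
|N| = √(338096400² + 423012800²) ≈ 5.4152e+08, ∠N ≈ 128.63°
|D| = √(1442529² + 2568503²) ≈ 2.9459e+06, ∠D ≈ 119.32°
|H| = 5.4152e+08 / 2.9459e+06 ≈ 183.82
Gain = 20 log₁₀(183.82) ≈ 45.29 dB
∠H = 128.63° − 119.32° = 9.31°

45.3 dB, 9.3°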